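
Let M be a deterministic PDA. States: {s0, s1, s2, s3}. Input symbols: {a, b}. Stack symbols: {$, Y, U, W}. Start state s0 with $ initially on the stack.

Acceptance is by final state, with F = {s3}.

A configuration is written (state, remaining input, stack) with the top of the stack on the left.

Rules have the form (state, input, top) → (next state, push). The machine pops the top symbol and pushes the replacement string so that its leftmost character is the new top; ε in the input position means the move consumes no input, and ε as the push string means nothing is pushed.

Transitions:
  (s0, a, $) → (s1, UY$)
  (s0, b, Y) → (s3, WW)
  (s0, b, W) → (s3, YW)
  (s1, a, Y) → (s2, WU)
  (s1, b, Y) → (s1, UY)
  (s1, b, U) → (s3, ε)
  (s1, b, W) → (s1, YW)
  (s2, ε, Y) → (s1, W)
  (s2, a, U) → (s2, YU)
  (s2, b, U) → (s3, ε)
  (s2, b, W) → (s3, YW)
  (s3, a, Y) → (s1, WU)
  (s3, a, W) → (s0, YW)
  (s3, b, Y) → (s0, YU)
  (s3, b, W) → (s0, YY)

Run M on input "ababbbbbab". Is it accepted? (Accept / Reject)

Accept

(s0, ababbbbbab, $)
  read a, top $: go to s1, push UY$ → (s1, babbbbbab, UY$)
  read b, top U: go to s3, push ε → (s3, abbbbbab, Y$)
  read a, top Y: go to s1, push WU → (s1, bbbbbab, WU$)
  read b, top W: go to s1, push YW → (s1, bbbbab, YWU$)
  read b, top Y: go to s1, push UY → (s1, bbbab, UYWU$)
  read b, top U: go to s3, push ε → (s3, bbab, YWU$)
  read b, top Y: go to s0, push YU → (s0, bab, YUWU$)
  read b, top Y: go to s3, push WW → (s3, ab, WWUWU$)
  read a, top W: go to s0, push YW → (s0, b, YWWUWU$)
  read b, top Y: go to s3, push WW → (s3, ε, WWWWUWU$)
All input consumed; state s3 ∈ F.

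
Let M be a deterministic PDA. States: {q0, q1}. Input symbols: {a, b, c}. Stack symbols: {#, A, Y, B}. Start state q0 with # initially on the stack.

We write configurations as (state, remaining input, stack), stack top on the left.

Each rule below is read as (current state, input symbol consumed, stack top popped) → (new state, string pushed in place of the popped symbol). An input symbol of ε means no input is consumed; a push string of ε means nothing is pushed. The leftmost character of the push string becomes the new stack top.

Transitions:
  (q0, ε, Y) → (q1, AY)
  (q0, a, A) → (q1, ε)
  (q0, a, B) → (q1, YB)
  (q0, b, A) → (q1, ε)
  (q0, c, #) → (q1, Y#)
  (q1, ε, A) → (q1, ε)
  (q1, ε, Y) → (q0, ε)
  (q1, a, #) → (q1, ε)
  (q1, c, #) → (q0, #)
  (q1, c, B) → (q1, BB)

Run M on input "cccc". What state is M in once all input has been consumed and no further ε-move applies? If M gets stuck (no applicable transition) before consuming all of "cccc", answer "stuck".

q0

(q0, cccc, #)
  read c, top #: go to q1, push Y# → (q1, ccc, Y#)
  ε-move, top Y: go to q0, push ε → (q0, ccc, #)
  read c, top #: go to q1, push Y# → (q1, cc, Y#)
  ε-move, top Y: go to q0, push ε → (q0, cc, #)
  read c, top #: go to q1, push Y# → (q1, c, Y#)
  ε-move, top Y: go to q0, push ε → (q0, c, #)
  read c, top #: go to q1, push Y# → (q1, ε, Y#)
  ε-move, top Y: go to q0, push ε → (q0, ε, #)
All input consumed; M is in state q0.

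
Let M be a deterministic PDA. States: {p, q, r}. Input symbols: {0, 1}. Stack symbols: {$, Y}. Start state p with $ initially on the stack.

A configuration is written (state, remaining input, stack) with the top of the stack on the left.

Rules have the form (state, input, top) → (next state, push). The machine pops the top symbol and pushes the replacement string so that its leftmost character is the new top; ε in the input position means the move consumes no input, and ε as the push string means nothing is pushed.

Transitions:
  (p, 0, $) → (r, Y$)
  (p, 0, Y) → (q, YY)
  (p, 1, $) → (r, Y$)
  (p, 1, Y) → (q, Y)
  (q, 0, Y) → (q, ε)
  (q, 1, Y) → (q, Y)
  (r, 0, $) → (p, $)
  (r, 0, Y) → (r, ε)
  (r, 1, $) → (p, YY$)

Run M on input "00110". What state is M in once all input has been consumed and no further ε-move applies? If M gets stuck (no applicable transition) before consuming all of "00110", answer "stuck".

q

(p, 00110, $) ⊢ (r, 0110, Y$) ⊢ (r, 110, $) ⊢ (p, 10, YY$) ⊢ (q, 0, YY$) ⊢ (q, ε, Y$)
All input consumed; M is in state q.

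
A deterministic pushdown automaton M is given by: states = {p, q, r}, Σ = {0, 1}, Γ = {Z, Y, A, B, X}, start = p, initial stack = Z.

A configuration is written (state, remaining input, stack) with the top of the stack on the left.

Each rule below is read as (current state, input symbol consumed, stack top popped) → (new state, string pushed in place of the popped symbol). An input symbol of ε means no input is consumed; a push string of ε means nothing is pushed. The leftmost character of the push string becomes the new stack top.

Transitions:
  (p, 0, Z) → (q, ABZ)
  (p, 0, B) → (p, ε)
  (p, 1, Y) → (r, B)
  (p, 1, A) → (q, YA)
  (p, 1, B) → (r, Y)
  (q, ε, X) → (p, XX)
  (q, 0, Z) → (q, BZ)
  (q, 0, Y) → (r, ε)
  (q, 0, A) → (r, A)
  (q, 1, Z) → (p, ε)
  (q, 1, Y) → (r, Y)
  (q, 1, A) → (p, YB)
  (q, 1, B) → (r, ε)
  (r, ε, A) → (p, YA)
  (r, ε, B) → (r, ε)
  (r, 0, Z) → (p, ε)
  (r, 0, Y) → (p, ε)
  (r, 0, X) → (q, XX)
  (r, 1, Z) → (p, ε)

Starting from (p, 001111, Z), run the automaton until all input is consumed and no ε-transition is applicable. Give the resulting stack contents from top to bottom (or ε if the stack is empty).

(p, 001111, Z) ⊢ (q, 01111, ABZ) ⊢ (r, 1111, ABZ) ⊢ (p, 1111, YABZ) ⊢ (r, 111, BABZ) ⊢ (r, 111, ABZ) ⊢ (p, 111, YABZ) ⊢ (r, 11, BABZ) ⊢ (r, 11, ABZ) ⊢ (p, 11, YABZ) ⊢ (r, 1, BABZ) ⊢ (r, 1, ABZ) ⊢ (p, 1, YABZ) ⊢ (r, ε, BABZ) ⊢ (r, ε, ABZ) ⊢ (p, ε, YABZ)
All input consumed in state p with stack YABZ.

YABZ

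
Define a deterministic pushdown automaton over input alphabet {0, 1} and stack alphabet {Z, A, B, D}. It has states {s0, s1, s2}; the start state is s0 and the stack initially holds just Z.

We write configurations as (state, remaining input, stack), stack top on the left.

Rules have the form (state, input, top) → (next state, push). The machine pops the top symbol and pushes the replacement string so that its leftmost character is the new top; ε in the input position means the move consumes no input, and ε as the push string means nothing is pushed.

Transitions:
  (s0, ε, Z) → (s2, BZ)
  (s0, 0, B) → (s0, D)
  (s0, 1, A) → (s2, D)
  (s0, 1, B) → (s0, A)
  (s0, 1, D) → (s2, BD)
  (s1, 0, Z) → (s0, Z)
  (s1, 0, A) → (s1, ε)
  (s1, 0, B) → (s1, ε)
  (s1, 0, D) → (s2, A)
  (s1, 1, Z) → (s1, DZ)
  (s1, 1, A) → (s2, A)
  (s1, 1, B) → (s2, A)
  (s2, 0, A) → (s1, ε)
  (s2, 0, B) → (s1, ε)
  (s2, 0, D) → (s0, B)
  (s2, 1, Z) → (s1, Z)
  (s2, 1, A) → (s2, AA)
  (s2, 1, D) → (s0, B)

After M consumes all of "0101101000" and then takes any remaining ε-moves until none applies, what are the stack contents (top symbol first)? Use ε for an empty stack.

(s0, 0101101000, Z) ⊢ (s2, 0101101000, BZ) ⊢ (s1, 101101000, Z) ⊢ (s1, 01101000, DZ) ⊢ (s2, 1101000, AZ) ⊢ (s2, 101000, AAZ) ⊢ (s2, 01000, AAAZ) ⊢ (s1, 1000, AAZ) ⊢ (s2, 000, AAZ) ⊢ (s1, 00, AZ) ⊢ (s1, 0, Z) ⊢ (s0, ε, Z) ⊢ (s2, ε, BZ)
All input consumed in state s2 with stack BZ.

BZ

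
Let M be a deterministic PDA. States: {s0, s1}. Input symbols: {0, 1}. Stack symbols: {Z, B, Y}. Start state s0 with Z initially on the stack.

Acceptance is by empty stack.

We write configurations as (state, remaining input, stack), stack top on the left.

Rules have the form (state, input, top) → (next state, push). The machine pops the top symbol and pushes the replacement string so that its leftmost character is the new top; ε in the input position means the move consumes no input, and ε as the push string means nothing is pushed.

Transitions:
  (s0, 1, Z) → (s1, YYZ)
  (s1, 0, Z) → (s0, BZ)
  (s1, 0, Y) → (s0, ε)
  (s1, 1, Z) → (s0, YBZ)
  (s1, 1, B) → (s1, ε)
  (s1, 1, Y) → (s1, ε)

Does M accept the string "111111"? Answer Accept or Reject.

Reject

(s0, 111111, Z)
  read 1, top Z: go to s1, push YYZ → (s1, 11111, YYZ)
  read 1, top Y: go to s1, push ε → (s1, 1111, YZ)
  read 1, top Y: go to s1, push ε → (s1, 111, Z)
  read 1, top Z: go to s0, push YBZ → (s0, 11, YBZ)
No transition applies at (s0, 11, YBZ); input not fully consumed.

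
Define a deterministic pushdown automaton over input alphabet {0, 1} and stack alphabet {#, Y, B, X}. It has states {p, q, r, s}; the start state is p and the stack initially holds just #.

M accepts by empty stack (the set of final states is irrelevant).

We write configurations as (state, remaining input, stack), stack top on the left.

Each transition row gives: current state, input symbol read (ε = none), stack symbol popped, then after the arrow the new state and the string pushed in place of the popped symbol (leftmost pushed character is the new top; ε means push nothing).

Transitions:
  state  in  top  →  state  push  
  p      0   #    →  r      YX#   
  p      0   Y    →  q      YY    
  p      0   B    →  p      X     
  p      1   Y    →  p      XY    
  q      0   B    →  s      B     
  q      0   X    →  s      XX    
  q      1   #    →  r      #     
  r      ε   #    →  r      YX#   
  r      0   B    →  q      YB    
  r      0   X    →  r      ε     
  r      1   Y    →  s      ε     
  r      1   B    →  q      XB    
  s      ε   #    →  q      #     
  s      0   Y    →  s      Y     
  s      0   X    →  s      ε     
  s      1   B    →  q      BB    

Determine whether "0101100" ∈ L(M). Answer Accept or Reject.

Reject

(p, 0101100, #) ⊢ (r, 101100, YX#) ⊢ (s, 01100, X#) ⊢ (s, 1100, #) ⊢ (q, 1100, #) ⊢ (r, 100, #) ⊢ (r, 100, YX#) ⊢ (s, 00, X#) ⊢ (s, 0, #) ⊢ (q, 0, #)
No transition applies at (q, 0, #); input not fully consumed.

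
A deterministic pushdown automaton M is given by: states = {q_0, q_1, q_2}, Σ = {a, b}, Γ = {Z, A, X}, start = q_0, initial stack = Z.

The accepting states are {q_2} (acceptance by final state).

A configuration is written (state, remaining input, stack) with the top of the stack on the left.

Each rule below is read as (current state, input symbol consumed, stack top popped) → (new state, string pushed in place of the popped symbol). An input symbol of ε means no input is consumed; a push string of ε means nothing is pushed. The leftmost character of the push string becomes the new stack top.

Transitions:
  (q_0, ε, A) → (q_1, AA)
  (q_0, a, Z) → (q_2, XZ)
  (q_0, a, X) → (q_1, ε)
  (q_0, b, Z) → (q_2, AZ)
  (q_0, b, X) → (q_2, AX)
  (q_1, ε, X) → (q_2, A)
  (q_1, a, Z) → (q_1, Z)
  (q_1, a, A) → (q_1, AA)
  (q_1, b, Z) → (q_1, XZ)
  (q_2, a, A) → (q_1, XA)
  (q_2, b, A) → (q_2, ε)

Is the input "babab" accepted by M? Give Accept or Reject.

Accept

(q_0, babab, Z)
  read b, top Z: go to q_2, push AZ → (q_2, abab, AZ)
  read a, top A: go to q_1, push XA → (q_1, bab, XAZ)
  ε-move, top X: go to q_2, push A → (q_2, bab, AAZ)
  read b, top A: go to q_2, push ε → (q_2, ab, AZ)
  read a, top A: go to q_1, push XA → (q_1, b, XAZ)
  ε-move, top X: go to q_2, push A → (q_2, b, AAZ)
  read b, top A: go to q_2, push ε → (q_2, ε, AZ)
All input consumed; state q_2 ∈ F.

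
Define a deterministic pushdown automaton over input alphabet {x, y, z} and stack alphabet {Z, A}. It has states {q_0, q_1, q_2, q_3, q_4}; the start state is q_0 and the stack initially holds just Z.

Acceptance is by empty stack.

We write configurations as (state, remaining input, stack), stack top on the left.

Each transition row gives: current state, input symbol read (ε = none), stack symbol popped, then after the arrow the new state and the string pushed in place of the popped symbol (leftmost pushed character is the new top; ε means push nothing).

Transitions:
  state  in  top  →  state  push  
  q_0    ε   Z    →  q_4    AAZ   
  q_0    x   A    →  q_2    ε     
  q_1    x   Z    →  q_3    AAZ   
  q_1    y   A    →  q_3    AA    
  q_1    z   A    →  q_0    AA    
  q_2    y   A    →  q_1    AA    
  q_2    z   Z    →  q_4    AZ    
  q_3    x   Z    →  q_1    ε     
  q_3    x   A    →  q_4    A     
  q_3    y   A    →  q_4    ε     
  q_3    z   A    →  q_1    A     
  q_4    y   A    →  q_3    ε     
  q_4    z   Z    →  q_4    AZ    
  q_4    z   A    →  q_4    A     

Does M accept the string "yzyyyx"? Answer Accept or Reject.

(q_0, yzyyyx, Z) ⊢ (q_4, yzyyyx, AAZ) ⊢ (q_3, zyyyx, AZ) ⊢ (q_1, yyyx, AZ) ⊢ (q_3, yyx, AAZ) ⊢ (q_4, yx, AZ) ⊢ (q_3, x, Z) ⊢ (q_1, ε, ε)
All input consumed and the stack is empty.

Accept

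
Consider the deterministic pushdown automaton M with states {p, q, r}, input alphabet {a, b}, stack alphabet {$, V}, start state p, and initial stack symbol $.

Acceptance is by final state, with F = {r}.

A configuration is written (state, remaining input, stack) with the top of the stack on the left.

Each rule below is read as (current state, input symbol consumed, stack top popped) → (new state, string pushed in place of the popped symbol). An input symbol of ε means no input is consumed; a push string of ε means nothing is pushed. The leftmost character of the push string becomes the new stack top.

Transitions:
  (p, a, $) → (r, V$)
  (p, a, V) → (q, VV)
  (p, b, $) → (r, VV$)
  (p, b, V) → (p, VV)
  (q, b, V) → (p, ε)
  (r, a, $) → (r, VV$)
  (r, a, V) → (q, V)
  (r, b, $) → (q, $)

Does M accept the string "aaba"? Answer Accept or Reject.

Accept

(p, aaba, $)
  read a, top $: go to r, push V$ → (r, aba, V$)
  read a, top V: go to q, push V → (q, ba, V$)
  read b, top V: go to p, push ε → (p, a, $)
  read a, top $: go to r, push V$ → (r, ε, V$)
All input consumed; state r ∈ F.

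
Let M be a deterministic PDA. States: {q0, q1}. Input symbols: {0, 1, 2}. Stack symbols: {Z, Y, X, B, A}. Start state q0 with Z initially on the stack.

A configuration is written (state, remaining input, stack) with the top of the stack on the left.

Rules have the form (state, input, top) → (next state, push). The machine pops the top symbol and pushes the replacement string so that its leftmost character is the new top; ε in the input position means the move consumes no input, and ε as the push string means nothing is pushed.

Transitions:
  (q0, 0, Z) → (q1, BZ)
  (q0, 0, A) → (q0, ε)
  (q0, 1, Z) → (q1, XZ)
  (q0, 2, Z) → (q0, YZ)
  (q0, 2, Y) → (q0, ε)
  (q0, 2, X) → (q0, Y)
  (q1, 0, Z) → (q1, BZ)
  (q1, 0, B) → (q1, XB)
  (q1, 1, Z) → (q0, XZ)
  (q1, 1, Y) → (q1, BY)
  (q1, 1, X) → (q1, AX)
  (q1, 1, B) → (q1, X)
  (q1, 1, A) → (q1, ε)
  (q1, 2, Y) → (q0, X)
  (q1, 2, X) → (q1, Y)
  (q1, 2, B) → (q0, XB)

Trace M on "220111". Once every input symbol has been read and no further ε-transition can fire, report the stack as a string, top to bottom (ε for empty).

XZ

(q0, 220111, Z)
  read 2, top Z: go to q0, push YZ → (q0, 20111, YZ)
  read 2, top Y: go to q0, push ε → (q0, 0111, Z)
  read 0, top Z: go to q1, push BZ → (q1, 111, BZ)
  read 1, top B: go to q1, push X → (q1, 11, XZ)
  read 1, top X: go to q1, push AX → (q1, 1, AXZ)
  read 1, top A: go to q1, push ε → (q1, ε, XZ)
All input consumed in state q1 with stack XZ.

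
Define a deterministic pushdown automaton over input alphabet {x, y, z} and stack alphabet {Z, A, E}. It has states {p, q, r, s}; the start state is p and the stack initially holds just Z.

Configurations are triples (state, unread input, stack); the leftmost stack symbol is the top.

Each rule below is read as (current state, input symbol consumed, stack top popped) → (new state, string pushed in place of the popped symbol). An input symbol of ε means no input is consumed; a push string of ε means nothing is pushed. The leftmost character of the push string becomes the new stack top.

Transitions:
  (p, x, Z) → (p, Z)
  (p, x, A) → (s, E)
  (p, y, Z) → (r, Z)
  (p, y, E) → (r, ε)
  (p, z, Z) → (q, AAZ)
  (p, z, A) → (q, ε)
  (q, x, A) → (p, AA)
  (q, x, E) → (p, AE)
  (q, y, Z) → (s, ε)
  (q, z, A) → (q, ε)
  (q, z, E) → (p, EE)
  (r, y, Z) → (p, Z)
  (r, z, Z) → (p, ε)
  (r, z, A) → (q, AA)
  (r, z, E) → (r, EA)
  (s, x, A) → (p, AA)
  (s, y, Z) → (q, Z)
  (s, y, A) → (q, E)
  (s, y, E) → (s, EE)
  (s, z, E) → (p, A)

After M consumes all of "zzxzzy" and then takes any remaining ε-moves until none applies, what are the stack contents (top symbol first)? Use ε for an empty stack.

ε

(p, zzxzzy, Z)
  read z, top Z: go to q, push AAZ → (q, zxzzy, AAZ)
  read z, top A: go to q, push ε → (q, xzzy, AZ)
  read x, top A: go to p, push AA → (p, zzy, AAZ)
  read z, top A: go to q, push ε → (q, zy, AZ)
  read z, top A: go to q, push ε → (q, y, Z)
  read y, top Z: go to s, push ε → (s, ε, ε)
All input consumed in state s with stack ε.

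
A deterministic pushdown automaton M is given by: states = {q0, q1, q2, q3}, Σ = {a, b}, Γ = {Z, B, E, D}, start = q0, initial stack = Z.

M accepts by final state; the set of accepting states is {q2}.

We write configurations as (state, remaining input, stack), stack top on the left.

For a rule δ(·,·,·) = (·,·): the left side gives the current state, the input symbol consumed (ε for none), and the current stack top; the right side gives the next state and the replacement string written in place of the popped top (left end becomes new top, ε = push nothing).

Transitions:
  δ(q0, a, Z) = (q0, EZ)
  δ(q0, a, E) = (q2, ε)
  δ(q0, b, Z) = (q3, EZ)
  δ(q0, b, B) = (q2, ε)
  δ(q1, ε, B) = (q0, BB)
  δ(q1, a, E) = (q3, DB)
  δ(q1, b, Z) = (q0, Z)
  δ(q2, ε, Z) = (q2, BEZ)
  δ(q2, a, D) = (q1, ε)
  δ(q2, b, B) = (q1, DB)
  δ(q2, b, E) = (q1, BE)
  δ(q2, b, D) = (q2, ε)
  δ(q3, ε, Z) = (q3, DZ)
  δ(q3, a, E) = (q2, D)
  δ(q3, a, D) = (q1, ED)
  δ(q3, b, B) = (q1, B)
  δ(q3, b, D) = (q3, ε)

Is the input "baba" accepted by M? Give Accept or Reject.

Reject

(q0, baba, Z) ⊢ (q3, aba, EZ) ⊢ (q2, ba, DZ) ⊢ (q2, a, Z) ⊢ (q2, a, BEZ)
No transition applies at (q2, a, BEZ); input not fully consumed.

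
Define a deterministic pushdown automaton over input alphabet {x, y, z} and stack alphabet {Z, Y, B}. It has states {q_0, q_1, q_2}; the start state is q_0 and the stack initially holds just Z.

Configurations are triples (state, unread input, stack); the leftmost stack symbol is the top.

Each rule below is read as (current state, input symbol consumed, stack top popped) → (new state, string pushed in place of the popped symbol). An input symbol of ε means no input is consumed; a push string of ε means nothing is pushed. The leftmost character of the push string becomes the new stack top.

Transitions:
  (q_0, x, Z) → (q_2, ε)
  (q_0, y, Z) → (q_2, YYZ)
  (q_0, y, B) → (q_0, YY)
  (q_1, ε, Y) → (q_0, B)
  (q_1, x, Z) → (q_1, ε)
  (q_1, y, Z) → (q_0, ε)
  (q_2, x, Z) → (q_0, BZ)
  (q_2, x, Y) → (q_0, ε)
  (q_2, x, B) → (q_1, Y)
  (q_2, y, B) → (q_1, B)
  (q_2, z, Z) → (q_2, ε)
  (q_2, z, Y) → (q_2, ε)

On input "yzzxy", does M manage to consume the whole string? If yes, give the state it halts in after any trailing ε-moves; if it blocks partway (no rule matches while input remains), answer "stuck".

q_0

(q_0, yzzxy, Z)
  read y, top Z: go to q_2, push YYZ → (q_2, zzxy, YYZ)
  read z, top Y: go to q_2, push ε → (q_2, zxy, YZ)
  read z, top Y: go to q_2, push ε → (q_2, xy, Z)
  read x, top Z: go to q_0, push BZ → (q_0, y, BZ)
  read y, top B: go to q_0, push YY → (q_0, ε, YYZ)
All input consumed; M is in state q_0.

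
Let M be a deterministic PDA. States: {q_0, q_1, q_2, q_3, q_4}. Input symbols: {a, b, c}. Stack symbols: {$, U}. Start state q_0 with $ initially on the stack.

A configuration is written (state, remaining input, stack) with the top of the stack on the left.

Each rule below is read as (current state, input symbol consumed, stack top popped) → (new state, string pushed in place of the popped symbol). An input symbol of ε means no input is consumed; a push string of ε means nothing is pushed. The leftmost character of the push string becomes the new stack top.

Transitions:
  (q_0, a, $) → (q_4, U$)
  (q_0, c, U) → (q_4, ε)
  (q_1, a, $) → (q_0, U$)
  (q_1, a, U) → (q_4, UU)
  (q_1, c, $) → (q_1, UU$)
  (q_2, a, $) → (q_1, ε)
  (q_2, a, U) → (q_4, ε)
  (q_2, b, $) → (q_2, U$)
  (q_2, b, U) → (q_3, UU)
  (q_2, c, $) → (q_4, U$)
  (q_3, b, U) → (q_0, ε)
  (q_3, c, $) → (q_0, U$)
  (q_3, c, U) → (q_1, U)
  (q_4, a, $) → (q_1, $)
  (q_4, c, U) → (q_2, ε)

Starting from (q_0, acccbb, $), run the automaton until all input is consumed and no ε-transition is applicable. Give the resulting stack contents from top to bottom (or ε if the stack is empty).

(q_0, acccbb, $)
  read a, top $: go to q_4, push U$ → (q_4, cccbb, U$)
  read c, top U: go to q_2, push ε → (q_2, ccbb, $)
  read c, top $: go to q_4, push U$ → (q_4, cbb, U$)
  read c, top U: go to q_2, push ε → (q_2, bb, $)
  read b, top $: go to q_2, push U$ → (q_2, b, U$)
  read b, top U: go to q_3, push UU → (q_3, ε, UU$)
All input consumed in state q_3 with stack UU$.

UU$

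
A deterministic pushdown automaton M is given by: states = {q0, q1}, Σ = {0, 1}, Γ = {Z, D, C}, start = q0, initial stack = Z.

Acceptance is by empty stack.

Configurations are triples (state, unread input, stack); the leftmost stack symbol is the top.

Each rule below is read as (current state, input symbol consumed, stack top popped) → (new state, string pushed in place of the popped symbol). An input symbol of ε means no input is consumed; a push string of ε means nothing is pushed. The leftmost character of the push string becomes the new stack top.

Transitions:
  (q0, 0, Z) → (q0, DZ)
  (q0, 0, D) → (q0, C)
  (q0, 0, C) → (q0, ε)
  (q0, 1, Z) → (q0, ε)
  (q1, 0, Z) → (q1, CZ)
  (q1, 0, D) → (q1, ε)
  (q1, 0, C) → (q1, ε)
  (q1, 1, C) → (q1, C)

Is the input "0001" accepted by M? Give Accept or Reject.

Accept

(q0, 0001, Z)
  read 0, top Z: go to q0, push DZ → (q0, 001, DZ)
  read 0, top D: go to q0, push C → (q0, 01, CZ)
  read 0, top C: go to q0, push ε → (q0, 1, Z)
  read 1, top Z: go to q0, push ε → (q0, ε, ε)
All input consumed and the stack is empty.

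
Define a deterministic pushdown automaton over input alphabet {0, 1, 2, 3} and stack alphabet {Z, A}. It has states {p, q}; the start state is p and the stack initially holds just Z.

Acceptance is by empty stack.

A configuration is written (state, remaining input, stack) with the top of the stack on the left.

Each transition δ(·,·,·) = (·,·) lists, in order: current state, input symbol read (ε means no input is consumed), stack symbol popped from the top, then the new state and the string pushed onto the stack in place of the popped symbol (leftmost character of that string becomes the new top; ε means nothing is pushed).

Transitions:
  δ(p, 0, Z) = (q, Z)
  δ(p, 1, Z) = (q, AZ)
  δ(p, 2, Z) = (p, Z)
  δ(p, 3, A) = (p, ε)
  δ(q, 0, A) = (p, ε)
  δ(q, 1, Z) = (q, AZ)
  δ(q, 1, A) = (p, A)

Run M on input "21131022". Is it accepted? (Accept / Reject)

Reject

(p, 21131022, Z)
  read 2, top Z: go to p, push Z → (p, 1131022, Z)
  read 1, top Z: go to q, push AZ → (q, 131022, AZ)
  read 1, top A: go to p, push A → (p, 31022, AZ)
  read 3, top A: go to p, push ε → (p, 1022, Z)
  read 1, top Z: go to q, push AZ → (q, 022, AZ)
  read 0, top A: go to p, push ε → (p, 22, Z)
  read 2, top Z: go to p, push Z → (p, 2, Z)
  read 2, top Z: go to p, push Z → (p, ε, Z)
All input consumed; stack is Z, not empty, and no further ε-move applies.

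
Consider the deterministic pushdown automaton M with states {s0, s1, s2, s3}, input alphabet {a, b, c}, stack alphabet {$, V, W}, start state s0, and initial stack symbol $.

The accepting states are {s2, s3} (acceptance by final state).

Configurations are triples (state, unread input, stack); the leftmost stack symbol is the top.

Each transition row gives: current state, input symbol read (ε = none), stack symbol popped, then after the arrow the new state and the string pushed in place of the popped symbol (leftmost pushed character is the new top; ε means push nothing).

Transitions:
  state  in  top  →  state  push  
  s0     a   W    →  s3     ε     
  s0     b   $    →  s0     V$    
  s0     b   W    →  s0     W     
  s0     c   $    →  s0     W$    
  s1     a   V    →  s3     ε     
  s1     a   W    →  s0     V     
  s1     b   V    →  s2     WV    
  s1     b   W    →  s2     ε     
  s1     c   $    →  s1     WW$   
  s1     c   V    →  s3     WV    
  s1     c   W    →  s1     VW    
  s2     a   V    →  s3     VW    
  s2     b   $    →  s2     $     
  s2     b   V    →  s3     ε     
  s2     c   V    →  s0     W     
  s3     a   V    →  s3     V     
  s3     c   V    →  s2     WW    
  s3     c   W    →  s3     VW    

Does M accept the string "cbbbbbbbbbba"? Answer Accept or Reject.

(s0, cbbbbbbbbbba, $)
  read c, top $: go to s0, push W$ → (s0, bbbbbbbbbba, W$)
  read b, top W: go to s0, push W → (s0, bbbbbbbbba, W$)
  read b, top W: go to s0, push W → (s0, bbbbbbbba, W$)
  read b, top W: go to s0, push W → (s0, bbbbbbba, W$)
  read b, top W: go to s0, push W → (s0, bbbbbba, W$)
  read b, top W: go to s0, push W → (s0, bbbbba, W$)
  read b, top W: go to s0, push W → (s0, bbbba, W$)
  read b, top W: go to s0, push W → (s0, bbba, W$)
  read b, top W: go to s0, push W → (s0, bba, W$)
  read b, top W: go to s0, push W → (s0, ba, W$)
  read b, top W: go to s0, push W → (s0, a, W$)
  read a, top W: go to s3, push ε → (s3, ε, $)
All input consumed; state s3 ∈ F.

Accept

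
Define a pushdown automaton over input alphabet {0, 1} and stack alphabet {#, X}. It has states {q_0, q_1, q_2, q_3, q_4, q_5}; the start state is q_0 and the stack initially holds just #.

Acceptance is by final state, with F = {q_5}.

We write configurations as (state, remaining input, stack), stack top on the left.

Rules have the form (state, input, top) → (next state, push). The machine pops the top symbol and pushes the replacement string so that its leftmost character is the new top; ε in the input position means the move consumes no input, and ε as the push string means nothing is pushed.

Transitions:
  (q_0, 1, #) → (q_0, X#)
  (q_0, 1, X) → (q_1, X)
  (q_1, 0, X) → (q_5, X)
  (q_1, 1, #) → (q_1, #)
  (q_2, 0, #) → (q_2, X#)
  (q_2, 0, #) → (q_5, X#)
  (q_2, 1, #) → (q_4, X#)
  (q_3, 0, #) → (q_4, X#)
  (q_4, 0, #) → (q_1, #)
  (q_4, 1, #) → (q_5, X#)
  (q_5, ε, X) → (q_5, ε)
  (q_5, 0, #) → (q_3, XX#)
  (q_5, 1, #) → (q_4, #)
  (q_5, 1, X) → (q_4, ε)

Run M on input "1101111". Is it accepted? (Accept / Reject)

One accepting computation: (q_0, 1101111, #) ⊢ (q_0, 101111, X#) ⊢ (q_1, 01111, X#) ⊢ (q_5, 1111, X#) ⊢ (q_4, 111, #) ⊢ (q_5, 11, X#) ⊢ (q_4, 1, #) ⊢ (q_5, ε, X#)
All input consumed and state q_5 ∈ F.

Accept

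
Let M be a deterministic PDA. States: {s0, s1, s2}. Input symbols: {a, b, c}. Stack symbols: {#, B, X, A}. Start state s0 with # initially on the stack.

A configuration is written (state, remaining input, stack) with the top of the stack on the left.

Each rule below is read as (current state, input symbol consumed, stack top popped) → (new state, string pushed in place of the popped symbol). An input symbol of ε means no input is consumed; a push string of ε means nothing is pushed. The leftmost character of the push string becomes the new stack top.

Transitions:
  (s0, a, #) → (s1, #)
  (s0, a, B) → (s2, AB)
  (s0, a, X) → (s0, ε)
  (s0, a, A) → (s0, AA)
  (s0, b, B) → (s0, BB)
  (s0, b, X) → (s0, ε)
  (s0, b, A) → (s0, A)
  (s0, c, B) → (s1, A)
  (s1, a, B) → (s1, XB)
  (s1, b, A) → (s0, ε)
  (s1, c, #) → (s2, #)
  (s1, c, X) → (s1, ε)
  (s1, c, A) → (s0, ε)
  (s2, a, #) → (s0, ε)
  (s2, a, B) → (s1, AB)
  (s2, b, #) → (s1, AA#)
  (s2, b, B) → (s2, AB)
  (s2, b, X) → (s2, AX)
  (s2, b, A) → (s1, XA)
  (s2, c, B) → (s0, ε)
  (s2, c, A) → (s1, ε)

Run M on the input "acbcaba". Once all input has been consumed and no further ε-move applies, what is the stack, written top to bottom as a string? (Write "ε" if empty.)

AAA#

(s0, acbcaba, #) ⊢ (s1, cbcaba, #) ⊢ (s2, bcaba, #) ⊢ (s1, caba, AA#) ⊢ (s0, aba, A#) ⊢ (s0, ba, AA#) ⊢ (s0, a, AA#) ⊢ (s0, ε, AAA#)
All input consumed in state s0 with stack AAA#.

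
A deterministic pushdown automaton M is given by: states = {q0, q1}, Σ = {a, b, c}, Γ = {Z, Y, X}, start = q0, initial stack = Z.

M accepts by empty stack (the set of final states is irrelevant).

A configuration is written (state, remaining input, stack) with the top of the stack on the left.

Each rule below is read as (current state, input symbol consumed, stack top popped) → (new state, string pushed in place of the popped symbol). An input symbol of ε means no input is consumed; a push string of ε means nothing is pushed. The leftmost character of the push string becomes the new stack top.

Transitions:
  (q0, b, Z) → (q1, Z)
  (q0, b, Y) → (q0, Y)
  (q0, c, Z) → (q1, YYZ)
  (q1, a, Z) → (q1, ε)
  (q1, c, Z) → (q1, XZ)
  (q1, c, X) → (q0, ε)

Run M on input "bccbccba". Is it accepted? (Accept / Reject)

Accept

(q0, bccbccba, Z) ⊢ (q1, ccbccba, Z) ⊢ (q1, cbccba, XZ) ⊢ (q0, bccba, Z) ⊢ (q1, ccba, Z) ⊢ (q1, cba, XZ) ⊢ (q0, ba, Z) ⊢ (q1, a, Z) ⊢ (q1, ε, ε)
All input consumed and the stack is empty.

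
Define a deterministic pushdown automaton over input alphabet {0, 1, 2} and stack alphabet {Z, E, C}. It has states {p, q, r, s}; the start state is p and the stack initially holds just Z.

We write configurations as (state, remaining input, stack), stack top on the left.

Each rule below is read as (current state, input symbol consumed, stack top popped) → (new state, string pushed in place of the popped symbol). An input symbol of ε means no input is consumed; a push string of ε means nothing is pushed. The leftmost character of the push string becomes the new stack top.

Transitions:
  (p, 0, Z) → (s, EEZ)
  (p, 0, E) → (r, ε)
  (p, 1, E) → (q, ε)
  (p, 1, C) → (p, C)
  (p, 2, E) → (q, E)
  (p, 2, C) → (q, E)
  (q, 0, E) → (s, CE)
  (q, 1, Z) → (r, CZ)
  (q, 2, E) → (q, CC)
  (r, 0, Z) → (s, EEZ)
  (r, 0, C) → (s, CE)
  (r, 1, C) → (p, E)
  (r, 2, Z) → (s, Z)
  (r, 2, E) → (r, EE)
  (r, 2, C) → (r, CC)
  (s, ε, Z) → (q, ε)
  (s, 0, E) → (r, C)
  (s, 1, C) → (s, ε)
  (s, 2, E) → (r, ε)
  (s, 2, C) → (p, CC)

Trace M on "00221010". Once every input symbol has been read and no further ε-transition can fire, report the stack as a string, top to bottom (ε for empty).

(p, 00221010, Z) ⊢ (s, 0221010, EEZ) ⊢ (r, 221010, CEZ) ⊢ (r, 21010, CCEZ) ⊢ (r, 1010, CCCEZ) ⊢ (p, 010, ECCEZ) ⊢ (r, 10, CCEZ) ⊢ (p, 0, ECEZ) ⊢ (r, ε, CEZ)
All input consumed in state r with stack CEZ.

CEZ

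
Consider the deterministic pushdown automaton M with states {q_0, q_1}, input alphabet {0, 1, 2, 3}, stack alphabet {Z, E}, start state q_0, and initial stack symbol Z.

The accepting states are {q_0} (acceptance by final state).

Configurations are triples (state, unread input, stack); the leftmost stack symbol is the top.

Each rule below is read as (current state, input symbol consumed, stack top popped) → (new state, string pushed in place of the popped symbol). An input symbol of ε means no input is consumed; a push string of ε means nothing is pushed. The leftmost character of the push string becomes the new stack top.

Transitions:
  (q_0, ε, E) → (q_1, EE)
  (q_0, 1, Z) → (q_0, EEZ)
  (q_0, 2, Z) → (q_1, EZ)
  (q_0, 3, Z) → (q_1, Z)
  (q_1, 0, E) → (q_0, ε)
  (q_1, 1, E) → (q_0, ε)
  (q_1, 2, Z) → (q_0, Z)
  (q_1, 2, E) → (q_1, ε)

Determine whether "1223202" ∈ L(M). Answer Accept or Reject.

Reject

(q_0, 1223202, Z) ⊢ (q_0, 223202, EEZ) ⊢ (q_1, 223202, EEEZ) ⊢ (q_1, 23202, EEZ) ⊢ (q_1, 3202, EZ)
No transition applies at (q_1, 3202, EZ); input not fully consumed.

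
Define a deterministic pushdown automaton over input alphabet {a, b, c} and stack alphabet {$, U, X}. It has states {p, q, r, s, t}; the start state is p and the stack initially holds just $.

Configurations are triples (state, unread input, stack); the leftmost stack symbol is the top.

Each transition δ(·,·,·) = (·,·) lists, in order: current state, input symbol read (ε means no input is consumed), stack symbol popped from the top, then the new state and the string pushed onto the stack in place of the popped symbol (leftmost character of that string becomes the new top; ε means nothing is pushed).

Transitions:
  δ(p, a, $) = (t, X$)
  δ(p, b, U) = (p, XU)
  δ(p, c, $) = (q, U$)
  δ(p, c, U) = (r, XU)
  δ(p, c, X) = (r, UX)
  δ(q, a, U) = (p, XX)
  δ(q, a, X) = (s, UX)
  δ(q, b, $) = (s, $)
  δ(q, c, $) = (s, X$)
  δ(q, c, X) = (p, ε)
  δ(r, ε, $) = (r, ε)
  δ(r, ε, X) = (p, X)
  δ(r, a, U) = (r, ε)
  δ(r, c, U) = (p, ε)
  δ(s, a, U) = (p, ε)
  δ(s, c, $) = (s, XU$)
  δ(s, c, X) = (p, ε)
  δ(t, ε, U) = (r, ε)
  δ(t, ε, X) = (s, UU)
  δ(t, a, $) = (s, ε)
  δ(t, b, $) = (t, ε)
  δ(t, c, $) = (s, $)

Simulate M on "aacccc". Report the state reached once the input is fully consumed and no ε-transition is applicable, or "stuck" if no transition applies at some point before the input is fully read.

(p, aacccc, $)
  read a, top $: go to t, push X$ → (t, acccc, X$)
  ε-move, top X: go to s, push UU → (s, acccc, UU$)
  read a, top U: go to p, push ε → (p, cccc, U$)
  read c, top U: go to r, push XU → (r, ccc, XU$)
  ε-move, top X: go to p, push X → (p, ccc, XU$)
  read c, top X: go to r, push UX → (r, cc, UXU$)
  read c, top U: go to p, push ε → (p, c, XU$)
  read c, top X: go to r, push UX → (r, ε, UXU$)
All input consumed; M is in state r.

r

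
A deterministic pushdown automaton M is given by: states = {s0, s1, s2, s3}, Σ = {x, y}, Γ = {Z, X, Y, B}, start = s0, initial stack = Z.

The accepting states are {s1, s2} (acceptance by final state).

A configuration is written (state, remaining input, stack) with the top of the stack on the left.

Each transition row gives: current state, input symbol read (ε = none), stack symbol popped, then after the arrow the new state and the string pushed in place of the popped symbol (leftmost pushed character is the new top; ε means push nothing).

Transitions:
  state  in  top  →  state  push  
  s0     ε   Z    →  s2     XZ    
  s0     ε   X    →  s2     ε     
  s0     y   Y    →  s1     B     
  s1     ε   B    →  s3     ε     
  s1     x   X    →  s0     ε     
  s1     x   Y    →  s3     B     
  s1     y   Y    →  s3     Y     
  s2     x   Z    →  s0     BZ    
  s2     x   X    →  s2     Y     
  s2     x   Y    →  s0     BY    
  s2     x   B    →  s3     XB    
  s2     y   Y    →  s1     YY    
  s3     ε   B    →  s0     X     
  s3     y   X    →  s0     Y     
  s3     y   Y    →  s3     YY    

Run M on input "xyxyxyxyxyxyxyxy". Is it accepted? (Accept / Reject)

(s0, xyxyxyxyxyxyxyxy, Z)
  ε-move, top Z: go to s2, push XZ → (s2, xyxyxyxyxyxyxyxy, XZ)
  read x, top X: go to s2, push Y → (s2, yxyxyxyxyxyxyxy, YZ)
  read y, top Y: go to s1, push YY → (s1, xyxyxyxyxyxyxy, YYZ)
  read x, top Y: go to s3, push B → (s3, yxyxyxyxyxyxy, BYZ)
  ε-move, top B: go to s0, push X → (s0, yxyxyxyxyxyxy, XYZ)
  ε-move, top X: go to s2, push ε → (s2, yxyxyxyxyxyxy, YZ)
  read y, top Y: go to s1, push YY → (s1, xyxyxyxyxyxy, YYZ)
  read x, top Y: go to s3, push B → (s3, yxyxyxyxyxy, BYZ)
  ε-move, top B: go to s0, push X → (s0, yxyxyxyxyxy, XYZ)
  ε-move, top X: go to s2, push ε → (s2, yxyxyxyxyxy, YZ)
  read y, top Y: go to s1, push YY → (s1, xyxyxyxyxy, YYZ)
  read x, top Y: go to s3, push B → (s3, yxyxyxyxy, BYZ)
  ε-move, top B: go to s0, push X → (s0, yxyxyxyxy, XYZ)
  ε-move, top X: go to s2, push ε → (s2, yxyxyxyxy, YZ)
  read y, top Y: go to s1, push YY → (s1, xyxyxyxy, YYZ)
  read x, top Y: go to s3, push B → (s3, yxyxyxy, BYZ)
  ε-move, top B: go to s0, push X → (s0, yxyxyxy, XYZ)
  ε-move, top X: go to s2, push ε → (s2, yxyxyxy, YZ)
  read y, top Y: go to s1, push YY → (s1, xyxyxy, YYZ)
  read x, top Y: go to s3, push B → (s3, yxyxy, BYZ)
  ε-move, top B: go to s0, push X → (s0, yxyxy, XYZ)
  ε-move, top X: go to s2, push ε → (s2, yxyxy, YZ)
  read y, top Y: go to s1, push YY → (s1, xyxy, YYZ)
  read x, top Y: go to s3, push B → (s3, yxy, BYZ)
  ε-move, top B: go to s0, push X → (s0, yxy, XYZ)
  ε-move, top X: go to s2, push ε → (s2, yxy, YZ)
  read y, top Y: go to s1, push YY → (s1, xy, YYZ)
  read x, top Y: go to s3, push B → (s3, y, BYZ)
  ε-move, top B: go to s0, push X → (s0, y, XYZ)
  ε-move, top X: go to s2, push ε → (s2, y, YZ)
  read y, top Y: go to s1, push YY → (s1, ε, YYZ)
All input consumed; state s1 ∈ F.

Accept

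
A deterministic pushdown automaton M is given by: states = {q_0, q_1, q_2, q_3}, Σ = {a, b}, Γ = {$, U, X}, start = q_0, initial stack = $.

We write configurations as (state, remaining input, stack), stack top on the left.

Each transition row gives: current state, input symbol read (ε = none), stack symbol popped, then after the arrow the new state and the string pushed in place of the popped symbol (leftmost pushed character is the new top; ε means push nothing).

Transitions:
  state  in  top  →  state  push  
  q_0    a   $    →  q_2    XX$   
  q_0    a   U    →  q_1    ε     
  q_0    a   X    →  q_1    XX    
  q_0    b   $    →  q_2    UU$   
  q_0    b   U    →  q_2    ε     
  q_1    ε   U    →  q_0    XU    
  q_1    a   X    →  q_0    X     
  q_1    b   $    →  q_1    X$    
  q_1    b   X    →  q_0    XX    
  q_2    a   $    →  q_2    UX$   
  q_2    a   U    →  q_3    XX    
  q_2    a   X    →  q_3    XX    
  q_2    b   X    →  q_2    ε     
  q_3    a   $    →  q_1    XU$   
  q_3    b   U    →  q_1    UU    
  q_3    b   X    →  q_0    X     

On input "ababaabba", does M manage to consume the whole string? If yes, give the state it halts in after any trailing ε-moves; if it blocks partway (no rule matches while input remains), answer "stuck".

(q_0, ababaabba, $) ⊢ (q_2, babaabba, XX$) ⊢ (q_2, abaabba, X$) ⊢ (q_3, baabba, XX$) ⊢ (q_0, aabba, XX$) ⊢ (q_1, abba, XXX$) ⊢ (q_0, bba, XXX$)
No transition for (q_0, b, top X); M blocks with input bba remaining.

stuck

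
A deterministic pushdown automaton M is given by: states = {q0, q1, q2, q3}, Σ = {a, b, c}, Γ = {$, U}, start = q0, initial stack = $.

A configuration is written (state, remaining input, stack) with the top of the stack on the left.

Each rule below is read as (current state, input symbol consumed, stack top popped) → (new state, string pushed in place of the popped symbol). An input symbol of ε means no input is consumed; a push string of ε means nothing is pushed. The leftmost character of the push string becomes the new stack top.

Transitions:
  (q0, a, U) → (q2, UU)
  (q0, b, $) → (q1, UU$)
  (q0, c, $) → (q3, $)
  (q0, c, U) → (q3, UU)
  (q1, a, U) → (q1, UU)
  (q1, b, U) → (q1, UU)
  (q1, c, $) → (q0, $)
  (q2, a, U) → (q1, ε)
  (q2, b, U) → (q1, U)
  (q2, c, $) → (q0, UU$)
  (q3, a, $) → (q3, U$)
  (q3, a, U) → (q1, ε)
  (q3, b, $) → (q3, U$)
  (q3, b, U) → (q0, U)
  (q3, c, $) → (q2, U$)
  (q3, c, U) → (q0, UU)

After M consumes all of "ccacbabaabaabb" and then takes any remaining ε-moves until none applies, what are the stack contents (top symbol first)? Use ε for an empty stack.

(q0, ccacbabaabaabb, $)
  read c, top $: go to q3, push $ → (q3, cacbabaabaabb, $)
  read c, top $: go to q2, push U$ → (q2, acbabaabaabb, U$)
  read a, top U: go to q1, push ε → (q1, cbabaabaabb, $)
  read c, top $: go to q0, push $ → (q0, babaabaabb, $)
  read b, top $: go to q1, push UU$ → (q1, abaabaabb, UU$)
  read a, top U: go to q1, push UU → (q1, baabaabb, UUU$)
  read b, top U: go to q1, push UU → (q1, aabaabb, UUUU$)
  read a, top U: go to q1, push UU → (q1, abaabb, UUUUU$)
  read a, top U: go to q1, push UU → (q1, baabb, UUUUUU$)
  read b, top U: go to q1, push UU → (q1, aabb, UUUUUUU$)
  read a, top U: go to q1, push UU → (q1, abb, UUUUUUUU$)
  read a, top U: go to q1, push UU → (q1, bb, UUUUUUUUU$)
  read b, top U: go to q1, push UU → (q1, b, UUUUUUUUUU$)
  read b, top U: go to q1, push UU → (q1, ε, UUUUUUUUUUU$)
All input consumed in state q1 with stack UUUUUUUUUUU$.

UUUUUUUUUUU$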